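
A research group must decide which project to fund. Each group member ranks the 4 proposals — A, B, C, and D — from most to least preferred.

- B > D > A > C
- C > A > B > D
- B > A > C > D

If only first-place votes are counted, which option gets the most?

B

First-place vote totals:
  A: 0
  B: 2
  C: 1
  D: 0
B has the most first-place votes.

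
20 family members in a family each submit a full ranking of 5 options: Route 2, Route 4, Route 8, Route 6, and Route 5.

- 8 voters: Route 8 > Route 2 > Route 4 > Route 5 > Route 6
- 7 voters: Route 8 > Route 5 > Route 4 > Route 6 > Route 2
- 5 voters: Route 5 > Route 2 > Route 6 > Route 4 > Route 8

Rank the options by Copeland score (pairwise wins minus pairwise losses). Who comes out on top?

Pairwise results:
  Route 2 vs Route 4: Route 2 wins 13–7.
  Route 2 vs Route 8: Route 8 wins 15–5.
  Route 2 vs Route 6: Route 2 wins 13–7.
  Route 2 vs Route 5: Route 5 wins 12–8.
  Route 4 vs Route 8: Route 8 wins 15–5.
  Route 4 vs Route 6: Route 4 wins 15–5.
  Route 4 vs Route 5: Route 5 wins 12–8.
  Route 8 vs Route 6: Route 8 wins 15–5.
  Route 8 vs Route 5: Route 8 wins 15–5.
  Route 6 vs Route 5: Route 5 wins 20–0.
Copeland scores (wins − losses):
  Route 2: 2 − 2 = 0
  Route 4: 1 − 3 = -2
  Route 8: 4 − 0 = 4
  Route 6: 0 − 4 = -4
  Route 5: 3 − 1 = 2
Route 8 has the best Copeland score.

Route 8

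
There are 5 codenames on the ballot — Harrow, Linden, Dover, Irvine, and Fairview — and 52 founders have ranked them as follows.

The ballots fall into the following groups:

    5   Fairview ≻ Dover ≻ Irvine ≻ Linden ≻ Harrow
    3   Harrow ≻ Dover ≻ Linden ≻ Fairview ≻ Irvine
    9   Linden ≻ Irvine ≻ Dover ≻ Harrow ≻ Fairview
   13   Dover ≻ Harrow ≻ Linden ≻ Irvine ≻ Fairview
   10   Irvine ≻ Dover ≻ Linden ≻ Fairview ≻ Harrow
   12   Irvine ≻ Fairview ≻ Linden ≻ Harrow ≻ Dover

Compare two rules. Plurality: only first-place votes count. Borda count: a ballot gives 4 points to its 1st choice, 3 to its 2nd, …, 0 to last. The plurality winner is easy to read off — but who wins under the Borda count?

Irvine

Plurality first-place counts: Harrow 3, Linden 9, Dover 13, Irvine 22, Fairview 5 → Irvine.
Borda totals: Harrow 72, Linden 117, Dover 124, Irvine 138, Fairview 69 → Irvine.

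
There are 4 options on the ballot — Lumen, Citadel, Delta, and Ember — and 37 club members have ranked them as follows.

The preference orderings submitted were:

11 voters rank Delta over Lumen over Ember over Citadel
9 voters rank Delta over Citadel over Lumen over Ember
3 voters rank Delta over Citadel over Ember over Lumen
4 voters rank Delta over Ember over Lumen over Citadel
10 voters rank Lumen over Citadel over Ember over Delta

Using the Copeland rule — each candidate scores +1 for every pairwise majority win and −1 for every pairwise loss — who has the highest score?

Pairwise results:
  Lumen vs Citadel: Lumen wins 25–12.
  Lumen vs Delta: Delta wins 27–10.
  Lumen vs Ember: Lumen wins 30–7.
  Citadel vs Delta: Delta wins 27–10.
  Citadel vs Ember: Citadel wins 22–15.
  Delta vs Ember: Delta wins 27–10.
Copeland scores (wins − losses):
  Lumen: 2 − 1 = 1
  Citadel: 1 − 2 = -1
  Delta: 3 − 0 = 3
  Ember: 0 − 3 = -3
Delta has the best Copeland score.

Delta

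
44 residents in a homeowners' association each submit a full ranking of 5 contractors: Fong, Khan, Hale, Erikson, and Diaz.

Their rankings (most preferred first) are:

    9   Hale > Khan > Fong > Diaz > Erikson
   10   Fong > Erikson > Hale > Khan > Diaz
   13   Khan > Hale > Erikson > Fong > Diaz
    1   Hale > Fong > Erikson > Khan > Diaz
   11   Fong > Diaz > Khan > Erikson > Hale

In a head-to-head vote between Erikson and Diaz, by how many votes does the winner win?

4

Ballots ranking Erikson above Diaz: 10+13+1 = 24.
Ballots ranking Diaz above Erikson: 9+11 = 20.
Erikson wins 24–20, a margin of 4.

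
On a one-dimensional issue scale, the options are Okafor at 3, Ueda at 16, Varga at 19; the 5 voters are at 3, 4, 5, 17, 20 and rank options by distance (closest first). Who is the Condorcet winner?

Okafor

With single-peaked preferences on a line, the Condorcet winner is the candidate closest to the median voter.
The median voter (position 5) is closest to Okafor at 3.
Check: Okafor vs Varga — voters closer to Okafor: 3 of 5.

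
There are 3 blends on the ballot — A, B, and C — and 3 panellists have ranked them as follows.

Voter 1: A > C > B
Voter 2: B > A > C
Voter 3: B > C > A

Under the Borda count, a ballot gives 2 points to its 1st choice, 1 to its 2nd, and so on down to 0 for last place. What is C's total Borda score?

Borda scores:
  A: 2 + 1 + 0 = 3
  B: 0 + 2 + 2 = 4
  C: 1 + 0 + 1 = 2

2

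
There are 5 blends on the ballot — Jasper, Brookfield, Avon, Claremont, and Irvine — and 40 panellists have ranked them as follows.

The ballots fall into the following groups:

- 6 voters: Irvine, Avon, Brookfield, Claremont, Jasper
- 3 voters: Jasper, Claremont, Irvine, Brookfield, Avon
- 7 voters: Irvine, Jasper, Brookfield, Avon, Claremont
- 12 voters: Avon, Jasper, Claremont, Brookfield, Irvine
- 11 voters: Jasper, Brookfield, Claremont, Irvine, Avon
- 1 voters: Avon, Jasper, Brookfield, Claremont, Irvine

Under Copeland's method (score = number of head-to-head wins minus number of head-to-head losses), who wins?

Pairwise results:
  Jasper vs Brookfield: Jasper wins 34–6.
  Jasper vs Avon: Jasper wins 21–19.
  Jasper vs Claremont: Jasper wins 34–6.
  Jasper vs Irvine: Jasper wins 27–13.
  Brookfield vs Avon: Brookfield wins 21–19.
  Brookfield vs Claremont: Brookfield wins 25–15.
  Brookfield vs Irvine: Brookfield wins 24–16.
  Avon vs Claremont: Avon wins 26–14.
  Avon vs Irvine: Irvine wins 27–13.
  Claremont vs Irvine: Claremont wins 27–13.
Copeland scores (wins − losses):
  Jasper: 4 − 0 = 4
  Brookfield: 3 − 1 = 2
  Avon: 1 − 3 = -2
  Claremont: 1 − 3 = -2
  Irvine: 1 − 3 = -2
Jasper has the best Copeland score.

Jasper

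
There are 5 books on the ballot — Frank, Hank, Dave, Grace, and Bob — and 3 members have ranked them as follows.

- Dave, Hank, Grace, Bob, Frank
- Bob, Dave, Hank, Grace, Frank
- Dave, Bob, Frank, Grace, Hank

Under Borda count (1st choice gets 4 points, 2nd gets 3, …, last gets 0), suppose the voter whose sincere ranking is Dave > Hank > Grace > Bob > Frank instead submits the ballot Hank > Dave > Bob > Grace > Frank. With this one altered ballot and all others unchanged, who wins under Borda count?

Borda totals with the altered ballot: Frank 2, Hank 6, Dave 10, Grace 3, Bob 9.
The winner is unchanged: still Dave.

Dave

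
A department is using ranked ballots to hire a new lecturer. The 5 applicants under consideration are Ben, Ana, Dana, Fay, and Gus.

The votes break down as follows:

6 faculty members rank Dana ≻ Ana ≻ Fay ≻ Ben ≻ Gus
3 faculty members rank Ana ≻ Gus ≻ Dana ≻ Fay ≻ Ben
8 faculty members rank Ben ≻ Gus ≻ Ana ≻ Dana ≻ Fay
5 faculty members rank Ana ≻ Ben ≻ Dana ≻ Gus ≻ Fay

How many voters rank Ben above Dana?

13

Ballots ranking Ben above Dana: 8+5 = 13.
Ballots ranking Dana above Ben: 6+3 = 9.
So 13 of 22 voters prefer Ben to Dana.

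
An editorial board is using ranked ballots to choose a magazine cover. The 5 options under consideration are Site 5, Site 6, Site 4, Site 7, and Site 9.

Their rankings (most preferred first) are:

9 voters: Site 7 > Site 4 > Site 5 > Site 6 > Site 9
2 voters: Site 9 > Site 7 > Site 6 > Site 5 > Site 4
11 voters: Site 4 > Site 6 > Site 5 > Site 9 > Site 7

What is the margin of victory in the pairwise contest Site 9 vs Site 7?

4

Ballots ranking Site 9 above Site 7: 2+11 = 13.
Ballots ranking Site 7 above Site 9: 9.
Site 9 wins 13–9, a margin of 4.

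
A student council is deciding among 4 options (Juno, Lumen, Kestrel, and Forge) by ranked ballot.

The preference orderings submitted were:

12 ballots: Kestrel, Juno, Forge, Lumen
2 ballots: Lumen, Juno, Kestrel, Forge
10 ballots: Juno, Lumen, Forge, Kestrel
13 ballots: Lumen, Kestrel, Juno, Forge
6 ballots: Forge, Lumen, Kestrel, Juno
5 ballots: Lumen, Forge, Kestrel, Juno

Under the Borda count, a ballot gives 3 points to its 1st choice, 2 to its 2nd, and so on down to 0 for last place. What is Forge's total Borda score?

Borda scores:
  Juno: 12·2 + 2·2 + 10·3 + 13·1 + 6·0 + 5·0 = 71
  Lumen: 12·0 + 2·3 + 10·2 + 13·3 + 6·2 + 5·3 = 92
  Kestrel: 12·3 + 2·1 + 10·0 + 13·2 + 6·1 + 5·1 = 75
  Forge: 12·1 + 2·0 + 10·1 + 13·0 + 6·3 + 5·2 = 50

50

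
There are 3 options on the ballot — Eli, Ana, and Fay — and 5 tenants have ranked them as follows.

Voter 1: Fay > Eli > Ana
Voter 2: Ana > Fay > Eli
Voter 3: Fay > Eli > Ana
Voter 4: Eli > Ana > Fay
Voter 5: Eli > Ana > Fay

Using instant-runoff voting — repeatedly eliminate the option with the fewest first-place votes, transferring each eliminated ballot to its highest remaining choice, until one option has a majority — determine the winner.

Round 1: Eli 2, Fay 2, Ana 1. Ana has the fewest and is eliminated.
Round 2: Fay 3, Eli 2. Fay has a majority.

Fay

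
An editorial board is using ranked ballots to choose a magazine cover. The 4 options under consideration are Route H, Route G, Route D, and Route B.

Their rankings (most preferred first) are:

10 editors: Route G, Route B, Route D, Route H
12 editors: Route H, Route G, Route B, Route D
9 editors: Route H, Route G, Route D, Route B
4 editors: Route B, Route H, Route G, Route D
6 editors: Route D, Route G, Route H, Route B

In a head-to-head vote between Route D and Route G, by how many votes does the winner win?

Ballots ranking Route D above Route G: 6.
Ballots ranking Route G above Route D: 10+12+9+4 = 35.
Route G wins 35–6, a margin of 29.

29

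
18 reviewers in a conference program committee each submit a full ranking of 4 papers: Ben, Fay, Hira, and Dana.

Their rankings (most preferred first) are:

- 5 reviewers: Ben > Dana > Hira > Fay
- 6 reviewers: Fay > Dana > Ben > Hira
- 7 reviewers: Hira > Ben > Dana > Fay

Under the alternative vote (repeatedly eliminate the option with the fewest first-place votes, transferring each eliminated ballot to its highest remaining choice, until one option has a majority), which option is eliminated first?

Round 1: Hira 7, Fay 6, Ben 5, Dana 0. Dana has the fewest and is eliminated.
Round 2: Hira 7, Fay 6, Ben 5. Ben has the fewest and is eliminated.
Round 3: Hira 12, Fay 6. Hira has a majority.

Dana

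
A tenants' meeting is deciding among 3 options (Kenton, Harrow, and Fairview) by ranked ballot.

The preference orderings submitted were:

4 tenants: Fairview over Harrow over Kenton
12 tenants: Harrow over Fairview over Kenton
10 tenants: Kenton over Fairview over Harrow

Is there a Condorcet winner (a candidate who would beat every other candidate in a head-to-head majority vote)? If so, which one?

Head-to-head results (26 voters total):
Kenton vs Harrow: Harrow wins 16–10.
Kenton vs Fairview: Fairview wins 16–10.
Harrow vs Fairview: Fairview wins 14–12.
Fairview beats each rival — Kenton (16–10), Harrow (14–12) — so Fairview is the Condorcet winner.

Fairview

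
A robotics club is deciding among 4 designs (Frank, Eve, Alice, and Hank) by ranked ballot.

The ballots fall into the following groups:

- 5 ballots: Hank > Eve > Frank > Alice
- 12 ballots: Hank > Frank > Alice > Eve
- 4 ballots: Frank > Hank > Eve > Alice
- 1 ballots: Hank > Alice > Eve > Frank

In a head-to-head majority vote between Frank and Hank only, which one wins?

Hank

Ballots ranking Frank above Hank: 4.
Ballots ranking Hank above Frank: 5+12+1 = 18.
Hank wins the head-to-head, 18–4.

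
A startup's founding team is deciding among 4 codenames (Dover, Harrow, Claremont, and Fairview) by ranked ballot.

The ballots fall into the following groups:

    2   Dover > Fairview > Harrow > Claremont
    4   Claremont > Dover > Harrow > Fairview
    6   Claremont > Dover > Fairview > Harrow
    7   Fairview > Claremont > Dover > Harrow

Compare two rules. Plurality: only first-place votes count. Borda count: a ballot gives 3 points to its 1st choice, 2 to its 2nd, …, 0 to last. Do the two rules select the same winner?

Yes

Plurality first-place counts: Dover 2, Harrow 0, Claremont 10, Fairview 7 → Claremont.
Borda totals: Dover 33, Harrow 6, Claremont 44, Fairview 31 → Claremont.
The two rules agree on Claremont.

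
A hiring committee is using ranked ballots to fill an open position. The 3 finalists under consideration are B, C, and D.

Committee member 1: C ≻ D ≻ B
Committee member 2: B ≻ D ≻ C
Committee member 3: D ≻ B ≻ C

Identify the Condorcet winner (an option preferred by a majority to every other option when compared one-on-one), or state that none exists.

D

Head-to-head results (3 voters total):
B vs C: B wins 2–1.
B vs D: D wins 2–1.
C vs D: D wins 2–1.
D beats each rival — B (2–1), C (2–1) — so D is the Condorcet winner.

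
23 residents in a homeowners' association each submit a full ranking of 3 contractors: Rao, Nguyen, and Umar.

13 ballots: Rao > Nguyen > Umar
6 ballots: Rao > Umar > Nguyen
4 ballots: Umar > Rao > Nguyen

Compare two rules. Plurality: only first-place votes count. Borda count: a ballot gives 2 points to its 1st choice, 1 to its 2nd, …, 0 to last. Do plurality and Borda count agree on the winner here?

Yes

Plurality first-place counts: Rao 19, Nguyen 0, Umar 4 → Rao.
Borda totals: Rao 42, Nguyen 13, Umar 14 → Rao.
The two rules agree on Rao.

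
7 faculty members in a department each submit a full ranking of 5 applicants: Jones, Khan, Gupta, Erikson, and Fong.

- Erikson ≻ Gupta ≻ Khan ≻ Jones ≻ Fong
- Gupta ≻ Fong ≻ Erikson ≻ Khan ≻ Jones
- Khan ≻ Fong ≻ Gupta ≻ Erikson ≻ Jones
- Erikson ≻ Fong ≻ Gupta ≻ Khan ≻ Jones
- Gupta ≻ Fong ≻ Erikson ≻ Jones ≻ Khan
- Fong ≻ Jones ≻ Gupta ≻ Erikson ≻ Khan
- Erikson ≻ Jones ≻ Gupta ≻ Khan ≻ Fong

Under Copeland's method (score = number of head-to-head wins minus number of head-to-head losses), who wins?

Pairwise results:
  Jones vs Khan: Khan wins 4–3.
  Jones vs Gupta: Gupta wins 5–2.
  Jones vs Erikson: Erikson wins 6–1.
  Jones vs Fong: Fong wins 5–2.
  Khan vs Gupta: Gupta wins 6–1.
  Khan vs Erikson: Erikson wins 6–1.
  Khan vs Fong: Fong wins 4–3.
  Gupta vs Erikson: Gupta wins 4–3.
  Gupta vs Fong: Gupta wins 4–3.
  Erikson vs Fong: Fong wins 4–3.
Copeland scores (wins − losses):
  Jones: 0 − 4 = -4
  Khan: 1 − 3 = -2
  Gupta: 4 − 0 = 4
  Erikson: 2 − 2 = 0
  Fong: 3 − 1 = 2
Gupta has the best Copeland score.

Gupta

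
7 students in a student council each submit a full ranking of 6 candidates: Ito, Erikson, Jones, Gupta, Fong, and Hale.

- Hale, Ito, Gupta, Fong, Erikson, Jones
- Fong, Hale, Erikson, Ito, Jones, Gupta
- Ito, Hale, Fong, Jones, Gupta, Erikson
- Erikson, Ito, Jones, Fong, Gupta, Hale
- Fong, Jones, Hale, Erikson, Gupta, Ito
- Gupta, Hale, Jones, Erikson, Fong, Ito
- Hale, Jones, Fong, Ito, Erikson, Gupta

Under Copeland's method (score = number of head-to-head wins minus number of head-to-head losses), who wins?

Hale

Pairwise results:
  Ito vs Erikson: Erikson wins 4–3.
  Ito vs Jones: Ito wins 4–3.
  Ito vs Gupta: Ito wins 5–2.
  Ito vs Fong: Fong wins 4–3.
  Ito vs Hale: Hale wins 5–2.
  Erikson vs Jones: Jones wins 4–3.
  Erikson vs Gupta: Erikson wins 4–3.
  Erikson vs Fong: Fong wins 5–2.
  Erikson vs Hale: Hale wins 6–1.
  Jones vs Gupta: Jones wins 5–2.
  Jones vs Fong: Fong wins 4–3.
  Jones vs Hale: Hale wins 5–2.
  Gupta vs Fong: Fong wins 5–2.
  Gupta vs Hale: Hale wins 5–2.
  Fong vs Hale: Hale wins 4–3.
Copeland scores (wins − losses):
  Ito: 2 − 3 = -1
  Erikson: 2 − 3 = -1
  Jones: 2 − 3 = -1
  Gupta: 0 − 5 = -5
  Fong: 4 − 1 = 3
  Hale: 5 − 0 = 5
Hale has the best Copeland score.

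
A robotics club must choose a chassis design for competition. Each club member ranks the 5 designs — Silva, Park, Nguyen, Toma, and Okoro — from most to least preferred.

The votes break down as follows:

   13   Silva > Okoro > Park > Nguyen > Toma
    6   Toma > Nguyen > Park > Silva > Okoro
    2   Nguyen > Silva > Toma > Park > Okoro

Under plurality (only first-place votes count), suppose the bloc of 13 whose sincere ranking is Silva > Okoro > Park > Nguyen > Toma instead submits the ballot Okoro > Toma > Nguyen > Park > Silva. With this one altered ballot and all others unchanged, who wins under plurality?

Okoro

First-place totals with the altered ballot: Silva 0, Park 0, Nguyen 2, Toma 6, Okoro 13.
The switch changes the winner from Silva to Okoro.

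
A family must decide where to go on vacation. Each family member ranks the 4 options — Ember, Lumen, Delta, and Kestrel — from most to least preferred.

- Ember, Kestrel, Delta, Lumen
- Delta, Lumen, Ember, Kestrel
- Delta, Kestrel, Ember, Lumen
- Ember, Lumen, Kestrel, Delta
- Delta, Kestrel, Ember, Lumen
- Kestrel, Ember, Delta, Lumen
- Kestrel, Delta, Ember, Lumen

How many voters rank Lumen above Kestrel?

Ballots ranking Lumen above Kestrel: 2.
Ballots ranking Kestrel above Lumen: 5.
So 2 of 7 voters prefer Lumen to Kestrel.

2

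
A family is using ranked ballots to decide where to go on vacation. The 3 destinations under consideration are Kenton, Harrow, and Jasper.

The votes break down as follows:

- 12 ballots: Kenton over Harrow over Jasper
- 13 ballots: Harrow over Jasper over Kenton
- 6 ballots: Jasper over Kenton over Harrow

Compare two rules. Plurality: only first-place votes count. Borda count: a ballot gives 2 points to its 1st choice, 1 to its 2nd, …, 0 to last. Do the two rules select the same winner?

Yes

Plurality first-place counts: Kenton 12, Harrow 13, Jasper 6 → Harrow.
Borda totals: Kenton 30, Harrow 38, Jasper 25 → Harrow.
The two rules agree on Harrow.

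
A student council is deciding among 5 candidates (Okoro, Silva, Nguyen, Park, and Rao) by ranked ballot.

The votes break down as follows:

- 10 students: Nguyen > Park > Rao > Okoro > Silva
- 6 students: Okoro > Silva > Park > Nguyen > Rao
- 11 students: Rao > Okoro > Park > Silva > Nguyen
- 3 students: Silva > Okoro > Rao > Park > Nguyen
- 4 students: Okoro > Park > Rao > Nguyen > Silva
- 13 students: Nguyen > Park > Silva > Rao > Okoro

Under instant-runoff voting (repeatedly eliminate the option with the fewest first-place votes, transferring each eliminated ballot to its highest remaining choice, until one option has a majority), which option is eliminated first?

Park

Round 1: Nguyen 23, Rao 11, Okoro 10, Silva 3, Park 0. Park has the fewest and is eliminated.
Round 2: Nguyen 23, Rao 11, Okoro 10, Silva 3. Silva has the fewest and is eliminated.
Round 3: Nguyen 23, Okoro 13, Rao 11. Rao has the fewest and is eliminated.
Round 4: Okoro 24, Nguyen 23. Okoro has a majority.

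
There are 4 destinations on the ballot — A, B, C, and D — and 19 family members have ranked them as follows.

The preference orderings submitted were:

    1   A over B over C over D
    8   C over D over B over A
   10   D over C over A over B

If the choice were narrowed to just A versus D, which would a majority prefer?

D

Ballots ranking A above D: 1.
Ballots ranking D above A: 8+10 = 18.
D wins the head-to-head, 18–1.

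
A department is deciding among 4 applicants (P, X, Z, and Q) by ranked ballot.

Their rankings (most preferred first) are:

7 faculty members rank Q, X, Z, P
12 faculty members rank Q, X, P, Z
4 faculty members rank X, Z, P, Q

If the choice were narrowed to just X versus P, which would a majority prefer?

Ballots ranking X above P: 7+12+4 = 23.
Ballots ranking P above X: 0.
X wins the head-to-head, 23–0.

X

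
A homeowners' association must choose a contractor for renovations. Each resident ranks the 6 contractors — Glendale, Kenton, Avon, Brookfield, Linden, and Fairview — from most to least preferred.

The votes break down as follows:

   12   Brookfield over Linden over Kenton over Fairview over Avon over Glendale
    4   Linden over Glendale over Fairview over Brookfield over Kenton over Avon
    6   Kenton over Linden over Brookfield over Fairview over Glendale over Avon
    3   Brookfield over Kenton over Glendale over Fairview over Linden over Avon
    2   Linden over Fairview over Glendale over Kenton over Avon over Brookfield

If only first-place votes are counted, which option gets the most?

First-place vote totals:
  Glendale: 0
  Kenton: 6
  Avon: 0
  Brookfield: 15
  Linden: 6
  Fairview: 0
Brookfield has the most first-place votes.

Brookfield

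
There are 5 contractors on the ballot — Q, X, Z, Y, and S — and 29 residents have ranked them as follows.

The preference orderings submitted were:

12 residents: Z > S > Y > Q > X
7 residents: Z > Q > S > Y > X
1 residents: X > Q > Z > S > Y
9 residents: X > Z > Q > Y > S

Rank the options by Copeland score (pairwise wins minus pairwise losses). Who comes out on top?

Z

Pairwise results:
  Q vs X: Q wins 19–10.
  Q vs Z: Z wins 28–1.
  Q vs Y: Q wins 17–12.
  Q vs S: Q wins 17–12.
  X vs Z: Z wins 19–10.
  X vs Y: Y wins 19–10.
  X vs S: S wins 19–10.
  Z vs Y: Z wins 29–0.
  Z vs S: Z wins 29–0.
  Y vs S: S wins 20–9.
Copeland scores (wins − losses):
  Q: 3 − 1 = 2
  X: 0 − 4 = -4
  Z: 4 − 0 = 4
  Y: 1 − 3 = -2
  S: 2 − 2 = 0
Z has the best Copeland score.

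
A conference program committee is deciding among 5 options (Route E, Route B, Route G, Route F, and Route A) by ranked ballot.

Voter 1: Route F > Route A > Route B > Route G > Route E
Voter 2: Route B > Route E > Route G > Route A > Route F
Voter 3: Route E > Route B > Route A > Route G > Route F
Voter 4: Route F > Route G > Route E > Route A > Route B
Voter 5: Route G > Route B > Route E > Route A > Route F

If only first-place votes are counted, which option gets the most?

Route F

First-place vote totals:
  Route E: 1
  Route B: 1
  Route G: 1
  Route F: 2
  Route A: 0
Route F has the most first-place votes.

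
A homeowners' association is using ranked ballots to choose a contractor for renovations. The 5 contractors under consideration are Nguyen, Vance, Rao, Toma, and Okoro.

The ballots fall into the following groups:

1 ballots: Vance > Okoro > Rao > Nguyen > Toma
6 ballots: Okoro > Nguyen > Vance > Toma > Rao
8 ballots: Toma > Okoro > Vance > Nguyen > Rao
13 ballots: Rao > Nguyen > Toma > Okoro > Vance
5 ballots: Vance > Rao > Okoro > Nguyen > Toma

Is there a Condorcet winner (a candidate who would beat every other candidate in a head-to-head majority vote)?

No

Head-to-head results (33 voters total):
Nguyen vs Vance: Nguyen wins 19–14.
Nguyen vs Rao: Rao wins 19–14.
Nguyen vs Toma: Nguyen wins 25–8.
Nguyen vs Okoro: Okoro wins 20–13.
Vance vs Rao: Vance wins 20–13.
Vance vs Toma: Toma wins 21–12.
Vance vs Okoro: Okoro wins 27–6.
Rao vs Toma: Rao wins 19–14.
Rao vs Okoro: Rao wins 18–15.
Toma vs Okoro: Toma wins 21–12.
No candidate beats all others: Nguyen beats Vance beats Rao beats Nguyen, a majority cycle.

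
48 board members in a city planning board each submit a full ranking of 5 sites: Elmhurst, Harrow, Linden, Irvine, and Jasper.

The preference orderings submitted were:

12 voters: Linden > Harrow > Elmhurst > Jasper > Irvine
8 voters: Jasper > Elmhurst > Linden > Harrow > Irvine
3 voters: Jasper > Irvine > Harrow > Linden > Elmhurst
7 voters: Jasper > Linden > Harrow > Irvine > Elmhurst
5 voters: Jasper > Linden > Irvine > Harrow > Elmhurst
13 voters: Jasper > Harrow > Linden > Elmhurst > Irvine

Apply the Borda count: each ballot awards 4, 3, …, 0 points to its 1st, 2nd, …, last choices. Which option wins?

Jasper

Borda scores:
  Elmhurst: 12·2 + 8·3 + 3·0 + 7·0 + 5·0 + 13·1 = 61
  Harrow: 12·3 + 8·1 + 3·2 + 7·2 + 5·1 + 13·3 = 108
  Linden: 12·4 + 8·2 + 3·1 + 7·3 + 5·3 + 13·2 = 129
  Irvine: 12·0 + 8·0 + 3·3 + 7·1 + 5·2 + 13·0 = 26
  Jasper: 12·1 + 8·4 + 3·4 + 7·4 + 5·4 + 13·4 = 156
Jasper has the highest total.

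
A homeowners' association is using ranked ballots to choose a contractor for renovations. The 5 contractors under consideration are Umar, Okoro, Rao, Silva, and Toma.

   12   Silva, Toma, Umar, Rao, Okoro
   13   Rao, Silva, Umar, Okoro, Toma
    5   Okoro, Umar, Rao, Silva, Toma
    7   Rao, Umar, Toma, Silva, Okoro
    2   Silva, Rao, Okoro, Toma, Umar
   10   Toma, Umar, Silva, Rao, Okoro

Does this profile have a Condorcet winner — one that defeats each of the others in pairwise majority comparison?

Head-to-head results (49 voters total):
Umar vs Okoro: Umar wins 42–7.
Umar vs Rao: Umar wins 27–22.
Umar vs Silva: Silva wins 27–22.
Umar vs Toma: Umar wins 25–24.
Okoro vs Rao: Rao wins 44–5.
Okoro vs Silva: Silva wins 44–5.
Okoro vs Toma: Toma wins 29–20.
Rao vs Silva: Rao wins 25–24.
Rao vs Toma: Rao wins 27–22.
Silva vs Toma: Silva wins 32–17.
No candidate beats all others: Umar beats Rao beats Silva beats Umar, a majority cycle.

No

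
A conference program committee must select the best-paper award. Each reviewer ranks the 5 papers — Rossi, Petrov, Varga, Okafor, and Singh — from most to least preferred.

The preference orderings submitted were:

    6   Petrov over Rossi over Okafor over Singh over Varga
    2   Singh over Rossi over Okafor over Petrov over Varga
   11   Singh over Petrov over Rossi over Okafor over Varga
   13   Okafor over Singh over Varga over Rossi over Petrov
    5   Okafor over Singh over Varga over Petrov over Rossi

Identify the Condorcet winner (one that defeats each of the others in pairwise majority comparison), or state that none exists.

No Condorcet winner

Head-to-head results (37 voters total):
Rossi vs Petrov: Petrov wins 22–15.
Rossi vs Varga: Rossi wins 19–18.
Rossi vs Okafor: Rossi wins 19–18.
Rossi vs Singh: Singh wins 31–6.
Petrov vs Varga: Petrov wins 19–18.
Petrov vs Okafor: Okafor wins 20–17.
Petrov vs Singh: Singh wins 31–6.
Varga vs Okafor: Okafor wins 37–0.
Varga vs Singh: Singh wins 37–0.
Okafor vs Singh: Okafor wins 24–13.
No candidate beats all others: Rossi beats Okafor beats Petrov beats Rossi, a majority cycle.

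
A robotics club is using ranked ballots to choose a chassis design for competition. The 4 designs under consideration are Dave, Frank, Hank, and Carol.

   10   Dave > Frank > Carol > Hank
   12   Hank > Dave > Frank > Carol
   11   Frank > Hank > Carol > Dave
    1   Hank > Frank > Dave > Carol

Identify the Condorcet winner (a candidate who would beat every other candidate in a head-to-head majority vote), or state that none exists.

No Condorcet winner

Head-to-head results (34 voters total):
Dave vs Frank: Dave wins 22–12.
Dave vs Hank: Hank wins 24–10.
Dave vs Carol: Dave wins 23–11.
Frank vs Hank: Frank wins 21–13.
Frank vs Carol: Frank wins 34–0.
Hank vs Carol: Hank wins 24–10.
No candidate beats all others: Dave beats Frank beats Hank beats Dave, a majority cycle.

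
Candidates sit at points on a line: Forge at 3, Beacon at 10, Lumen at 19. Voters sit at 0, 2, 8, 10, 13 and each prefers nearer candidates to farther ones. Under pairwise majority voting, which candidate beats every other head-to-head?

Beacon

With single-peaked preferences on a line, the Condorcet winner is the candidate closest to the median voter.
The median voter (position 8) is closest to Beacon at 10.
Check: Beacon vs Lumen — voters closer to Beacon: 5 of 5.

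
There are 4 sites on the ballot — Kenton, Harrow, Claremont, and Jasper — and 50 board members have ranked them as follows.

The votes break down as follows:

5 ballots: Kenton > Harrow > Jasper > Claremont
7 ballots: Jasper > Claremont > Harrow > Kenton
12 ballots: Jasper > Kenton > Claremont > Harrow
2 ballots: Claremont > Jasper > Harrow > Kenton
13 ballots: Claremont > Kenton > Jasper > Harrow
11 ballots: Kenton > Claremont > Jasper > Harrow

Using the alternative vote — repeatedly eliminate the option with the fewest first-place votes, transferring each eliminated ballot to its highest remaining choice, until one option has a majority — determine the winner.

Kenton

Round 1: Jasper 19, Kenton 16, Claremont 15, Harrow 0. Harrow has the fewest and is eliminated.
Round 2: Jasper 19, Kenton 16, Claremont 15. Claremont has the fewest and is eliminated.
Round 3: Kenton 29, Jasper 21. Kenton has a majority.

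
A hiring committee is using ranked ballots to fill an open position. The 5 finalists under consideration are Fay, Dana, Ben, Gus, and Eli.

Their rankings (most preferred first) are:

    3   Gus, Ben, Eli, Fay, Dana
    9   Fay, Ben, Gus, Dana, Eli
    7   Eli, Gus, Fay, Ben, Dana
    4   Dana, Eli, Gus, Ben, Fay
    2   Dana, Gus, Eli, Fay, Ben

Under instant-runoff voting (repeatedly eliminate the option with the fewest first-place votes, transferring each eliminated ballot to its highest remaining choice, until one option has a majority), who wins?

Eli

Round 1: Fay 9, Eli 7, Dana 6, Gus 3, Ben 0. Ben has the fewest and is eliminated.
Round 2: Fay 9, Eli 7, Dana 6, Gus 3. Gus has the fewest and is eliminated.
Round 3: Eli 10, Fay 9, Dana 6. Dana has the fewest and is eliminated.
Round 4: Eli 16, Fay 9. Eli has a majority.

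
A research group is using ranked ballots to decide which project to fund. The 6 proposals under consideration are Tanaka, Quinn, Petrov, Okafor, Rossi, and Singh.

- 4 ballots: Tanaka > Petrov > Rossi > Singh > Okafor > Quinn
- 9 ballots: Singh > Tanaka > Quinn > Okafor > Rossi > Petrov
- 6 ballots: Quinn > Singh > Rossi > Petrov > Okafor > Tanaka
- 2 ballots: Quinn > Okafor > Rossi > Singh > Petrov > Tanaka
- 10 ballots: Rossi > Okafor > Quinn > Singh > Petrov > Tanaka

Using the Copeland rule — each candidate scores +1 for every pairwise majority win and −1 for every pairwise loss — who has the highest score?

Pairwise results:
  Tanaka vs Quinn: Quinn wins 18–13.
  Tanaka vs Petrov: Petrov wins 18–13.
  Tanaka vs Okafor: Okafor wins 18–13.
  Tanaka vs Rossi: Rossi wins 18–13.
  Tanaka vs Singh: Singh wins 27–4.
  Quinn vs Petrov: Quinn wins 27–4.
  Quinn vs Okafor: Quinn wins 17–14.
  Quinn vs Rossi: Quinn wins 17–14.
  Quinn vs Singh: Quinn wins 18–13.
  Petrov vs Okafor: Okafor wins 21–10.
  Petrov vs Rossi: Rossi wins 27–4.
  Petrov vs Singh: Singh wins 27–4.
  Okafor vs Rossi: Rossi wins 20–11.
  Okafor vs Singh: Singh wins 19–12.
  Rossi vs Singh: Rossi wins 16–15.
Copeland scores (wins − losses):
  Tanaka: 0 − 5 = -5
  Quinn: 5 − 0 = 5
  Petrov: 1 − 4 = -3
  Okafor: 2 − 3 = -1
  Rossi: 4 − 1 = 3
  Singh: 3 − 2 = 1
Quinn has the best Copeland score.

Quinn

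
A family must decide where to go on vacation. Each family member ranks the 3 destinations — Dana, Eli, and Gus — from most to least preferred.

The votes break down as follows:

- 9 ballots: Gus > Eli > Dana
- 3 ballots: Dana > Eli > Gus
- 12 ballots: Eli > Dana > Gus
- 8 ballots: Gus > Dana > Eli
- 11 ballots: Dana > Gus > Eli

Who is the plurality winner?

Gus

First-place vote totals:
  Dana: 14
  Eli: 12
  Gus: 17
Gus has the most first-place votes.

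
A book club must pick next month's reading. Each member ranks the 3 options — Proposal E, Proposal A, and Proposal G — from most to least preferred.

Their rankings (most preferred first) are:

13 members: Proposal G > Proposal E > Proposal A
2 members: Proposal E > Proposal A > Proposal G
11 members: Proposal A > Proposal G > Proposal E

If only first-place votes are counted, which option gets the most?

First-place vote totals:
  Proposal E: 2
  Proposal A: 11
  Proposal G: 13
Proposal G has the most first-place votes.

Proposal G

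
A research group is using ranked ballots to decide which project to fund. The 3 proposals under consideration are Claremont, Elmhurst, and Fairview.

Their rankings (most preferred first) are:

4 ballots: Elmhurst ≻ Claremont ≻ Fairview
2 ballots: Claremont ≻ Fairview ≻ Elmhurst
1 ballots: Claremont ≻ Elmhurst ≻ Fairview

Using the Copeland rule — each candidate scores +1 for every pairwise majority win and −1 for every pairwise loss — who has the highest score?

Elmhurst

Pairwise results:
  Claremont vs Elmhurst: Elmhurst wins 4–3.
  Claremont vs Fairview: Claremont wins 7–0.
  Elmhurst vs Fairview: Elmhurst wins 5–2.
Copeland scores (wins − losses):
  Claremont: 1 − 1 = 0
  Elmhurst: 2 − 0 = 2
  Fairview: 0 − 2 = -2
Elmhurst has the best Copeland score.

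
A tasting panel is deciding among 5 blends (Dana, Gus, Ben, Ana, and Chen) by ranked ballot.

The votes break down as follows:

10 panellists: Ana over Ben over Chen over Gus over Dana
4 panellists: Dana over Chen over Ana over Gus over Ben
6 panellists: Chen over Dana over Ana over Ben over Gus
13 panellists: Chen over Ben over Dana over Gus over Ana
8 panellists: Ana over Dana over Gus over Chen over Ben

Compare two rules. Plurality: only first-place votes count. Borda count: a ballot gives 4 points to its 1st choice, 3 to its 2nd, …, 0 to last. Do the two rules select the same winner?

Yes

Plurality first-place counts: Dana 4, Gus 0, Ben 0, Ana 18, Chen 19 → Chen.
Borda totals: Dana 84, Gus 43, Ben 75, Ana 92, Chen 116 → Chen.
The two rules agree on Chen.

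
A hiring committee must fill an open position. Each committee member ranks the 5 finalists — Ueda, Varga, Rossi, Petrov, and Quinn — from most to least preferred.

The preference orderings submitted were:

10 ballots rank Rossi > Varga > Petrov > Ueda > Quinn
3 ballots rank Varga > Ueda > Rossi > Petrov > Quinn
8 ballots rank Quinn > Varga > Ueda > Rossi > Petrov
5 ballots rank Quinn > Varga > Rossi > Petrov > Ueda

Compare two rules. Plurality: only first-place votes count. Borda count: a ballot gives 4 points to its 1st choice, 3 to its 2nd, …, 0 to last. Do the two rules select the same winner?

No

Plurality first-place counts: Ueda 0, Varga 3, Rossi 10, Petrov 0, Quinn 13 → Quinn.
Borda totals: Ueda 35, Varga 81, Rossi 64, Petrov 28, Quinn 52 → Varga.
The two rules disagree: plurality picks Quinn, Borda picks Varga.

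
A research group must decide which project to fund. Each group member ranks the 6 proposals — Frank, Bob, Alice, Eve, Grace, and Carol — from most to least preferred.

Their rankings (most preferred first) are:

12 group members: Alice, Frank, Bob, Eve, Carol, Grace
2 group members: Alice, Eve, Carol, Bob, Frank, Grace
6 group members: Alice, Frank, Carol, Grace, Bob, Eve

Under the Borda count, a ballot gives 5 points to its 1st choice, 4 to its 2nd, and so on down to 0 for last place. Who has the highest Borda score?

Borda scores:
  Frank: 12·4 + 2·1 + 6·4 = 74
  Bob: 12·3 + 2·2 + 6·1 = 46
  Alice: 12·5 + 2·5 + 6·5 = 100
  Eve: 12·2 + 2·4 + 6·0 = 32
  Grace: 12·0 + 2·0 + 6·2 = 12
  Carol: 12·1 + 2·3 + 6·3 = 36
Alice has the highest total.

Alice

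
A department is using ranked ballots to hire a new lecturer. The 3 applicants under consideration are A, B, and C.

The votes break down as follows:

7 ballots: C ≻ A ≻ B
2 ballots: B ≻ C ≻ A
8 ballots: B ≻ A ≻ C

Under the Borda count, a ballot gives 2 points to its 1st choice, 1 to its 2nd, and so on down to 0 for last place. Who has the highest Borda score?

Borda scores:
  A: 7·1 + 2·0 + 8·1 = 15
  B: 7·0 + 2·2 + 8·2 = 20
  C: 7·2 + 2·1 + 8·0 = 16
B has the highest total.

B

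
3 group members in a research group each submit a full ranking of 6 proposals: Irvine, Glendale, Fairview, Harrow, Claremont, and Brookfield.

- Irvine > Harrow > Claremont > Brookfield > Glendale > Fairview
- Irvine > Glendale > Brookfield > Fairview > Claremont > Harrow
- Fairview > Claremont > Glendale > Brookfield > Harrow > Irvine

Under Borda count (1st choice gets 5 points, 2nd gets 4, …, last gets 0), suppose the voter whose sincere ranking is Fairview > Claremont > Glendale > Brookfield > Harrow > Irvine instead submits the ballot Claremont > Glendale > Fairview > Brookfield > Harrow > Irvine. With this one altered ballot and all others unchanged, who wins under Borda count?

Irvine

Borda totals with the altered ballot: Irvine 10, Glendale 9, Fairview 5, Harrow 5, Claremont 9, Brookfield 7.
The winner is unchanged: still Irvine.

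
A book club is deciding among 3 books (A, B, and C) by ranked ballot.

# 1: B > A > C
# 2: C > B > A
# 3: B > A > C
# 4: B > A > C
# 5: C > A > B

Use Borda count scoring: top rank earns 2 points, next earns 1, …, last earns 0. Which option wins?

B

Borda scores:
  A: 1 + 0 + 1 + 1 + 1 = 4
  B: 2 + 1 + 2 + 2 + 0 = 7
  C: 0 + 2 + 0 + 0 + 2 = 4
B has the highest total.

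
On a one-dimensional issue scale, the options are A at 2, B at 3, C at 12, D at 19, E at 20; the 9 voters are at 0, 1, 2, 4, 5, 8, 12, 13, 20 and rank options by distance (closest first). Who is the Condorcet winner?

With single-peaked preferences on a line, the Condorcet winner is the candidate closest to the median voter.
The median voter (position 5) is closest to B at 3.
Check: B vs A — voters closer to B: 6 of 9.

B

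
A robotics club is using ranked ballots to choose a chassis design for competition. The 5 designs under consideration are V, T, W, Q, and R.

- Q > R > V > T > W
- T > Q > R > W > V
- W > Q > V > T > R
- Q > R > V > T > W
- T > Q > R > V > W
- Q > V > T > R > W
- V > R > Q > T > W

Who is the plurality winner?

Q

First-place vote totals:
  V: 1
  T: 2
  W: 1
  Q: 3
  R: 0
Q has the most first-place votes.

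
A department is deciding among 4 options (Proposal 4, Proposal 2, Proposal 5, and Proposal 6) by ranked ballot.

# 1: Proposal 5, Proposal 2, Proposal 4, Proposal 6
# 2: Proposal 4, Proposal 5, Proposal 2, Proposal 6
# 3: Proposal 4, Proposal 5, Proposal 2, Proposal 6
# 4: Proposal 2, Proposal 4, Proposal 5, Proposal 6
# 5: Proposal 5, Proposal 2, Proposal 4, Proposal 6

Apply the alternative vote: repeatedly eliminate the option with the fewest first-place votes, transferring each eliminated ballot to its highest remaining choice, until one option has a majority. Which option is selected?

Proposal 4

Round 1: Proposal 4 2, Proposal 5 2, Proposal 2 1, Proposal 6 0. Proposal 6 has the fewest and is eliminated.
Round 2: Proposal 4 2, Proposal 5 2, Proposal 2 1. Proposal 2 has the fewest and is eliminated.
Round 3: Proposal 4 3, Proposal 5 2. Proposal 4 has a majority.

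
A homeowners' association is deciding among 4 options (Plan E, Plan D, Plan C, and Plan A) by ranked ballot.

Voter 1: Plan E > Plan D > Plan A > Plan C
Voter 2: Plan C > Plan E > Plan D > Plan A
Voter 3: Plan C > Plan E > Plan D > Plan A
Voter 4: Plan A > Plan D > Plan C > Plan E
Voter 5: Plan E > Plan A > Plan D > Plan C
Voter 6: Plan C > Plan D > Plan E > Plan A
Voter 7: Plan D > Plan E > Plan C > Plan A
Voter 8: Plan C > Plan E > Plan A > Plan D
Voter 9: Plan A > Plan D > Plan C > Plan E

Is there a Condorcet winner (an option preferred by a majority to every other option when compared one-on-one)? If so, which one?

None — there is no Condorcet winner

Head-to-head results (9 voters total):
Plan E vs Plan D: Plan E wins 5–4.
Plan E vs Plan C: Plan C wins 6–3.
Plan E vs Plan A: Plan E wins 7–2.
Plan D vs Plan C: Plan D wins 5–4.
Plan D vs Plan A: Plan D wins 5–4.
Plan C vs Plan A: Plan C wins 5–4.
No candidate beats all others: Plan E beats Plan D beats Plan C beats Plan E, a majority cycle.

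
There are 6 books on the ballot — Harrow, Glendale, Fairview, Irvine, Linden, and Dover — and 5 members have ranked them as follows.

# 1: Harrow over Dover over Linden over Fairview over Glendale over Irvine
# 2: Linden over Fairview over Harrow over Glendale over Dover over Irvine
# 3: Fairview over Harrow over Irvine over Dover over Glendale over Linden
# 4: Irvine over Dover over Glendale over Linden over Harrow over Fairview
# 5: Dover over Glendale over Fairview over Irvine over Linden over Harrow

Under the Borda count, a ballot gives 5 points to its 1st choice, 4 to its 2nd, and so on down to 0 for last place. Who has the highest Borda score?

Dover

Borda scores:
  Harrow: 5 + 3 + 4 + 1 + 0 = 13
  Glendale: 1 + 2 + 1 + 3 + 4 = 11
  Fairview: 2 + 4 + 5 + 0 + 3 = 14
  Irvine: 0 + 0 + 3 + 5 + 2 = 10
  Linden: 3 + 5 + 0 + 2 + 1 = 11
  Dover: 4 + 1 + 2 + 4 + 5 = 16
Dover has the highest total.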